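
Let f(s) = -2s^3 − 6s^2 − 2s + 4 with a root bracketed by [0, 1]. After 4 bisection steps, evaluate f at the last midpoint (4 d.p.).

midpoint 0.5: f = 1.25 > 0 → [0.5, 1]
midpoint 0.75: f = -1.71875 < 0 → [0.5, 0.75]
midpoint 0.625: f = -0.082031 < 0 → [0.5, 0.625]
midpoint 0.5625: f = 0.6206 > 0 → [0.5625, 0.625]

0.6206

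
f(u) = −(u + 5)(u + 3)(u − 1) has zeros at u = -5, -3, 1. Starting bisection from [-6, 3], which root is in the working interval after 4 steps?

1

m = -1.5, f(m) = 13.125 (+); new bracket [-1.5, 3]
m = 0.75, f(m) = 5.390625 (+); new bracket [0.75, 3]
m = 1.875, f(m) = -29.326172 (−); new bracket [0.75, 1.875]
m = 1.3125, f(m) = -8.5071 (−); new bracket [0.75, 1.3125]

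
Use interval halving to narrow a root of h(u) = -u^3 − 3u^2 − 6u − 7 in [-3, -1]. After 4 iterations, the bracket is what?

midpoint -2: h = 1 > 0 → [-2, -1]
midpoint -1.5: h = -1.375 < 0 → [-2, -1.5]
midpoint -1.75: h = -0.328125 < 0 → [-2, -1.75]
midpoint -1.875: h = 0.2949 > 0 → [-1.875, -1.75]

[-1.875, -1.75]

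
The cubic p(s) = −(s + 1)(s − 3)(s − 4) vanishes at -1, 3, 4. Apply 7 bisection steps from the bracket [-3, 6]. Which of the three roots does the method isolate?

-1

s = 1.5 gives p = -9.375, negative; keep [-3, 1.5]
s = -0.75 gives p = -4.453125, negative; keep [-3, -0.75]
s = -1.875 gives p = 25.060547, positive; keep [-1.875, -0.75]
s = -1.3125 gives p = 7.1594, positive; keep [-1.3125, -0.75]
s = -1.03125 gives p = 0.6338, positive; keep [-1.03125, -0.75]
s = -0.890625 gives p = -2.0811, negative; keep [-1.03125, -0.890625]
s = -0.9609375 gives p = -0.7676, negative; keep [-1.03125, -0.9609375]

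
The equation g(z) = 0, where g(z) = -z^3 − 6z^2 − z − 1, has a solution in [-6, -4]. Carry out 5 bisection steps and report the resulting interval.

m = -5, g(m) = -21 (−); new bracket [-6, -5]
m = -5.5, g(m) = -10.625 (−); new bracket [-6, -5.5]
m = -5.75, g(m) = -3.515625 (−); new bracket [-6, -5.75]
m = -5.875, g(m) = 0.5605 (+); new bracket [-5.875, -5.75]
m = -5.8125, g(m) = -1.5222 (−); new bracket [-5.875, -5.8125]

[-5.875, -5.8125]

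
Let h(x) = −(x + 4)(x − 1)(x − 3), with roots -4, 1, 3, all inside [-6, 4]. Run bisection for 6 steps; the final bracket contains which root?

h(-1) = -24 < 0, so the root lies in [-6, -1]
h(-3.5) = -14.625 < 0, so the root lies in [-6, -3.5]
h(-4.75) = 33.421875 > 0, so the root lies in [-4.75, -3.5]
h(-4.125) = 4.5645 > 0, so the root lies in [-4.125, -3.5]
h(-3.8125) = -6.1472 < 0, so the root lies in [-4.125, -3.8125]
h(-3.96875) = -1.0821 < 0, so the root lies in [-4.125, -3.96875]

-4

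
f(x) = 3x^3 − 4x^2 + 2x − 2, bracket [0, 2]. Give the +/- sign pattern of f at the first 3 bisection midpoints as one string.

-++

x = 1 gives f = -1, negative; keep [1, 2]
x = 1.5 gives f = 2.125, positive; keep [1, 1.5]
x = 1.25 gives f = 0.109375, positive; keep [1, 1.25]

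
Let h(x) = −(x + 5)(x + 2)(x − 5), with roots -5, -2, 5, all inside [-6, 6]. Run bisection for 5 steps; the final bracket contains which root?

x = 0 gives h = 50, positive; keep [0, 6]
x = 3 gives h = 80, positive; keep [3, 6]
x = 4.5 gives h = 30.875, positive; keep [4.5, 6]
x = 5.25 gives h = -18.5781, negative; keep [4.5, 5.25]
x = 4.875 gives h = 8.4863, positive; keep [4.875, 5.25]

5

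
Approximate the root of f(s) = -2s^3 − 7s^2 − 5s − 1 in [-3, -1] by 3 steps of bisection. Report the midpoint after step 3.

-2.75

s = -2 gives f = -3, negative; keep [-3, -2]
s = -2.5 gives f = -1, negative; keep [-3, -2.5]
s = -2.75 gives f = 1.40625, positive; keep [-2.75, -2.5]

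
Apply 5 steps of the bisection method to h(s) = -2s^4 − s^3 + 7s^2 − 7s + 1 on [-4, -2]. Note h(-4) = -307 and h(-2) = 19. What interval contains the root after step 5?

m = -3, h(m) = -50 (−); new bracket [-3, -2]
m = -2.5, h(m) = -0.25 (−); new bracket [-2.5, -2]
m = -2.25, h(m) = 12.320312 (+); new bracket [-2.5, -2.25]
m = -2.375, h(m) = 6.8726 (+); new bracket [-2.5, -2.375]
m = -2.4375, h(m) = 3.5339 (+); new bracket [-2.5, -2.4375]

[-2.5, -2.4375]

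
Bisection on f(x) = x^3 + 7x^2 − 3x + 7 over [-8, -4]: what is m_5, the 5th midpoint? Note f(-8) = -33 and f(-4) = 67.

-7.625

m = -6, f(m) = 61 (+); new bracket [-8, -6]
m = -7, f(m) = 28 (+); new bracket [-8, -7]
m = -7.5, f(m) = 1.375 (+); new bracket [-8, -7.5]
m = -7.75, f(m) = -14.7969 (−); new bracket [-7.75, -7.5]
m = -7.625, f(m) = -6.4629 (−); new bracket [-7.625, -7.5]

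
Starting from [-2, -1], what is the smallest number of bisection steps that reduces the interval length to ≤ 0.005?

8

Width after n steps is 1/2^n. Need 2^n ≥ 1/0.005 = 200.
2^7 = 128 < 200 ≤ 2^8 = 256, so n = 8.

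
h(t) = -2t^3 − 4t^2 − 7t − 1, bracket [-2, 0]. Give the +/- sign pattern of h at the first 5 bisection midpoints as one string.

+++-+

midpoint -1: h = 4 > 0 → [-1, 0]
midpoint -0.5: h = 1.75 > 0 → [-0.5, 0]
midpoint -0.25: h = 0.53125 > 0 → [-0.25, 0]
midpoint -0.125: h = -0.1836 < 0 → [-0.25, -0.125]
midpoint -0.1875: h = 0.1851 > 0 → [-0.1875, -0.125]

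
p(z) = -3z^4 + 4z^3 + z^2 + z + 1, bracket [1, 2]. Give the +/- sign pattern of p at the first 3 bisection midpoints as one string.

p(1.5) = 3.0625 > 0, so the root lies in [1.5, 2]
p(1.75) = -0.886719 < 0, so the root lies in [1.5, 1.75]
p(1.625) = 1.510986 > 0, so the root lies in [1.625, 1.75]

+-+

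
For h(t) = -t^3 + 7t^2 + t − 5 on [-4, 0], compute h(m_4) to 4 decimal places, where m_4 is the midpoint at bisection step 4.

-1.3906

t = -2 gives h = 29, positive; keep [-2, 0]
t = -1 gives h = 2, positive; keep [-1, 0]
t = -0.5 gives h = -3.625, negative; keep [-1, -0.5]
t = -0.75 gives h = -1.3906, negative; keep [-1, -0.75]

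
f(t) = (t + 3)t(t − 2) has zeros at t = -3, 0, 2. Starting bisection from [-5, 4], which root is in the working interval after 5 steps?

-3

f(-0.5) = 3.125 > 0, so the root lies in [-5, -0.5]
f(-2.75) = 3.265625 > 0, so the root lies in [-5, -2.75]
f(-3.875) = -19.919922 < 0, so the root lies in [-3.875, -2.75]
f(-3.3125) = -5.4993 < 0, so the root lies in [-3.3125, -2.75]
f(-3.03125) = -0.4766 < 0, so the root lies in [-3.03125, -2.75]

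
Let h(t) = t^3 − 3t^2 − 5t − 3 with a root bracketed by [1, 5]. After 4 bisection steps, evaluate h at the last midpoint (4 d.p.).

h(3) = -18 < 0, so the root lies in [3, 5]
h(4) = -7 < 0, so the root lies in [4, 5]
h(4.5) = 4.875 > 0, so the root lies in [4, 4.5]
h(4.25) = -1.6719 < 0, so the root lies in [4.25, 4.5]

-1.6719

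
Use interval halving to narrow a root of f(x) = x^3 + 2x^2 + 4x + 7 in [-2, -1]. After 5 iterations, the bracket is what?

midpoint -1.5: f = 2.125 > 0 → [-2, -1.5]
midpoint -1.75: f = 0.765625 > 0 → [-2, -1.75]
midpoint -1.875: f = -0.060547 < 0 → [-1.875, -1.75]
midpoint -1.8125: f = 0.366 > 0 → [-1.875, -1.8125]
midpoint -1.84375: f = 0.1562 > 0 → [-1.875, -1.84375]

[-1.875, -1.84375]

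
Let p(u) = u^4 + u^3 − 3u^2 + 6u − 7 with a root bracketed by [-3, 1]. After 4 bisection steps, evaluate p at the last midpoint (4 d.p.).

-9.7930

midpoint -1: p = -16 < 0 → [-3, -1]
midpoint -2: p = -23 < 0 → [-3, -2]
midpoint -2.5: p = -17.3125 < 0 → [-3, -2.5]
midpoint -2.75: p = -9.793 < 0 → [-3, -2.75]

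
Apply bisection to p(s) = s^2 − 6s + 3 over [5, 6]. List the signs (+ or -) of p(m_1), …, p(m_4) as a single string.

+---

p(5.5) = 0.25 > 0, so the root lies in [5, 5.5]
p(5.25) = -0.9375 < 0, so the root lies in [5.25, 5.5]
p(5.375) = -0.359375 < 0, so the root lies in [5.375, 5.5]
p(5.4375) = -0.0586 < 0, so the root lies in [5.4375, 5.5]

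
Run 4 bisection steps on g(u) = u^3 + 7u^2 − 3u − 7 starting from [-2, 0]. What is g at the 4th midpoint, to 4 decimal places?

0.3145

m = -1, g(m) = 2 (+); new bracket [-1, 0]
m = -0.5, g(m) = -3.875 (−); new bracket [-1, -0.5]
m = -0.75, g(m) = -1.234375 (−); new bracket [-1, -0.75]
m = -0.875, g(m) = 0.3145 (+); new bracket [-0.875, -0.75]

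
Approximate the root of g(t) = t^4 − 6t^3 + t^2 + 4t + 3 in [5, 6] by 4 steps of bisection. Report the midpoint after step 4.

g(5.5) = -27.9375 < 0, so the root lies in [5.5, 6]
g(5.75) = 11.535156 > 0, so the root lies in [5.5, 5.75]
g(5.625) = -9.601318 < 0, so the root lies in [5.625, 5.75]
g(5.6875) = 0.6048 > 0, so the root lies in [5.625, 5.6875]

5.6875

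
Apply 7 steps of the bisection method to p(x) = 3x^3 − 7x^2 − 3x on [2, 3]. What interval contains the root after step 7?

[2.703125, 2.7109375]

p(2.5) = -4.375 < 0, so the root lies in [2.5, 3]
p(2.75) = 1.203125 > 0, so the root lies in [2.5, 2.75]
p(2.625) = -1.845703 < 0, so the root lies in [2.625, 2.75]
p(2.6875) = -0.3884 < 0, so the root lies in [2.6875, 2.75]
p(2.71875) = 0.3903 > 0, so the root lies in [2.6875, 2.71875]
p(2.703125) = -0.0033 < 0, so the root lies in [2.703125, 2.71875]
p(2.7109375) = 0.1924 > 0, so the root lies in [2.703125, 2.7109375]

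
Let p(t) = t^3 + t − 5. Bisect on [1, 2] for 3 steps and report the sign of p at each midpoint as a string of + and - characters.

p(1.5) = -0.125 < 0, so the root lies in [1.5, 2]
p(1.75) = 2.109375 > 0, so the root lies in [1.5, 1.75]
p(1.625) = 0.916016 > 0, so the root lies in [1.5, 1.625]

-++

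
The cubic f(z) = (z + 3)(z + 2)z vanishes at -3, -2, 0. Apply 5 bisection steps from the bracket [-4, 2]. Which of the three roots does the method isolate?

z = -1 gives f = -2, negative; keep [-1, 2]
z = 0.5 gives f = 4.375, positive; keep [-1, 0.5]
z = -0.25 gives f = -1.203125, negative; keep [-0.25, 0.5]
z = 0.125 gives f = 0.8301, positive; keep [-0.25, 0.125]
z = -0.0625 gives f = -0.3557, negative; keep [-0.0625, 0.125]

0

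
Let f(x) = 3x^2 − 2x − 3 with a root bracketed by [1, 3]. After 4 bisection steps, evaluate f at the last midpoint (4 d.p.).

-0.0781

midpoint 2: f = 5 > 0 → [1, 2]
midpoint 1.5: f = 0.75 > 0 → [1, 1.5]
midpoint 1.25: f = -0.8125 < 0 → [1.25, 1.5]
midpoint 1.375: f = -0.0781 < 0 → [1.375, 1.5]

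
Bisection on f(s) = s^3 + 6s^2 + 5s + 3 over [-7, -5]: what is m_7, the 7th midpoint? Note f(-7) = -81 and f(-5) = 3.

m = -6, f(m) = -27 (−); new bracket [-6, -5]
m = -5.5, f(m) = -9.375 (−); new bracket [-5.5, -5]
m = -5.25, f(m) = -2.578125 (−); new bracket [-5.25, -5]
m = -5.125, f(m) = 0.3574 (+); new bracket [-5.25, -5.125]
m = -5.1875, f(m) = -1.073 (−); new bracket [-5.1875, -5.125]
m = -5.15625, f(m) = -0.3485 (−); new bracket [-5.15625, -5.125]
m = -5.140625, f(m) = 0.0067 (+); new bracket [-5.15625, -5.140625]

-5.140625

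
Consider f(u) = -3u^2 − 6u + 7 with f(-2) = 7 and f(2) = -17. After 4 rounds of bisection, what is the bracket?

[0.75, 1]

midpoint 0: f = 7 > 0 → [0, 2]
midpoint 1: f = -2 < 0 → [0, 1]
midpoint 0.5: f = 3.25 > 0 → [0.5, 1]
midpoint 0.75: f = 0.8125 > 0 → [0.75, 1]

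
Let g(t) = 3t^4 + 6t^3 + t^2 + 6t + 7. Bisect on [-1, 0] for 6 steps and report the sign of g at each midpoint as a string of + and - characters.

+++--+

t = -0.5 gives g = 3.6875, positive; keep [-1, -0.5]
t = -0.75 gives g = 1.480469, positive; keep [-1, -0.75]
t = -0.875 gives g = 0.254639, positive; keep [-1, -0.875]
t = -0.9375 gives g = -0.3725, negative; keep [-0.9375, -0.875]
t = -0.90625 gives g = -0.0584, negative; keep [-0.90625, -0.875]
t = -0.890625 gives g = 0.0983, positive; keep [-0.90625, -0.890625]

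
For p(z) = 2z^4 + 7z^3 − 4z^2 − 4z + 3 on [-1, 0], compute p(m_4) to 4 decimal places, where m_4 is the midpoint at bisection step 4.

z = -0.5 gives p = 3.25, positive; keep [-1, -0.5]
z = -0.75 gives p = 1.429688, positive; keep [-1, -0.75]
z = -0.875 gives p = -0.07959, negative; keep [-0.875, -0.75]
z = -0.8125 gives p = 0.7263, positive; keep [-0.875, -0.8125]

0.7263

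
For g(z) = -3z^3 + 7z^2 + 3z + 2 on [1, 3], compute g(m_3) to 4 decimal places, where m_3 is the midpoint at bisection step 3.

midpoint 2: g = 12 > 0 → [2, 3]
midpoint 2.5: g = 6.375 > 0 → [2.5, 3]
midpoint 2.75: g = 0.796875 > 0 → [2.75, 3]

0.7969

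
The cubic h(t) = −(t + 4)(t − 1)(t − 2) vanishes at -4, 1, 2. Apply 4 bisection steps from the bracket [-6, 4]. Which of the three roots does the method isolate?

midpoint -1: h = -18 < 0 → [-6, -1]
midpoint -3.5: h = -12.375 < 0 → [-6, -3.5]
midpoint -4.75: h = 29.109375 > 0 → [-4.75, -3.5]
midpoint -4.125: h = 3.9238 > 0 → [-4.125, -3.5]

-4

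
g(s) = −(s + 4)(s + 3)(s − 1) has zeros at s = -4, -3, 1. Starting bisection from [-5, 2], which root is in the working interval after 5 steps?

s = -1.5 gives g = 9.375, positive; keep [-1.5, 2]
s = 0.25 gives g = 10.359375, positive; keep [0.25, 2]
s = 1.125 gives g = -2.642578, negative; keep [0.25, 1.125]
s = 0.6875 gives g = 5.4016, positive; keep [0.6875, 1.125]
s = 0.90625 gives g = 1.7967, positive; keep [0.90625, 1.125]

1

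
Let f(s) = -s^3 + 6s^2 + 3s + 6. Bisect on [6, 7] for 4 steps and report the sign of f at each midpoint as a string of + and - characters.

s = 6.5 gives f = 4.375, positive; keep [6.5, 7]
s = 6.75 gives f = -7.921875, negative; keep [6.5, 6.75]
s = 6.625 gives f = -1.556641, negative; keep [6.5, 6.625]
s = 6.5625 gives f = 1.4626, positive; keep [6.5625, 6.625]

+--+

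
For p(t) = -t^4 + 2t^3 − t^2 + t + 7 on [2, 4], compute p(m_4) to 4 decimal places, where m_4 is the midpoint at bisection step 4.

-1.2893

t = 3 gives p = -26, negative; keep [2, 3]
t = 2.5 gives p = -4.5625, negative; keep [2, 2.5]
t = 2.25 gives p = 1.339844, positive; keep [2.25, 2.5]
t = 2.375 gives p = -1.2893, negative; keep [2.25, 2.375]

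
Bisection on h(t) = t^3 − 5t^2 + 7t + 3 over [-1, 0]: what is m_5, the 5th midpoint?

-0.34375

t = -0.5 gives h = -1.875, negative; keep [-0.5, 0]
t = -0.25 gives h = 0.921875, positive; keep [-0.5, -0.25]
t = -0.375 gives h = -0.380859, negative; keep [-0.375, -0.25]
t = -0.3125 gives h = 0.2937, positive; keep [-0.375, -0.3125]
t = -0.34375 gives h = -0.0377, negative; keep [-0.34375, -0.3125]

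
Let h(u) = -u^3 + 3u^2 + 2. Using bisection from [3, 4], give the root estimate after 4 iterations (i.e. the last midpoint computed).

3.1875

h(3.5) = -4.125 < 0, so the root lies in [3, 3.5]
h(3.25) = -0.640625 < 0, so the root lies in [3, 3.25]
h(3.125) = 0.779297 > 0, so the root lies in [3.125, 3.25]
h(3.1875) = 0.095 > 0, so the root lies in [3.1875, 3.25]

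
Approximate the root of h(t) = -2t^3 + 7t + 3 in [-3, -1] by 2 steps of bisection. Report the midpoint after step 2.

m = -2, h(m) = 5 (+); new bracket [-2, -1]
m = -1.5, h(m) = -0.75 (−); new bracket [-2, -1.5]

-1.5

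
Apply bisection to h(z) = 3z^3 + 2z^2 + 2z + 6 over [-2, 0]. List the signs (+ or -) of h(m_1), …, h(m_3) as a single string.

+-+

h(-1) = 3 > 0, so the root lies in [-2, -1]
h(-1.5) = -2.625 < 0, so the root lies in [-1.5, -1]
h(-1.25) = 0.765625 > 0, so the root lies in [-1.5, -1.25]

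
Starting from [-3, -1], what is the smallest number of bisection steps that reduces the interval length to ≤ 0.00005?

16

Width after n steps is 2/2^n. Need 2^n ≥ 2/0.00005 = 40000.
2^15 = 32768 < 40000 ≤ 2^16 = 65536, so n = 16.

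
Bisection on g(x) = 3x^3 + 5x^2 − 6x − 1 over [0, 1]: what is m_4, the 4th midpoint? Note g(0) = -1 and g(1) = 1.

0.9375

m = 0.5, g(m) = -2.375 (−); new bracket [0.5, 1]
m = 0.75, g(m) = -1.421875 (−); new bracket [0.75, 1]
m = 0.875, g(m) = -0.412109 (−); new bracket [0.875, 1]
m = 0.9375, g(m) = 0.2415 (+); new bracket [0.875, 0.9375]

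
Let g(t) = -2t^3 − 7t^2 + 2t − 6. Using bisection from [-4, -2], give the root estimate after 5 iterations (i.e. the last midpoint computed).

g(-3) = -21 < 0, so the root lies in [-4, -3]
g(-3.5) = -13 < 0, so the root lies in [-4, -3.5]
g(-3.75) = -6.46875 < 0, so the root lies in [-4, -3.75]
g(-3.875) = -2.4883 < 0, so the root lies in [-4, -3.875]
g(-3.9375) = -0.3091 < 0, so the root lies in [-4, -3.9375]

-3.9375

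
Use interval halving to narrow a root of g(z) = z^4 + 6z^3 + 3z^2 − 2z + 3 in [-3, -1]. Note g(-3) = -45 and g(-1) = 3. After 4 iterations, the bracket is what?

[-1.375, -1.25]

z = -2 gives g = -13, negative; keep [-2, -1]
z = -1.5 gives g = -2.4375, negative; keep [-1.5, -1]
z = -1.25 gives g = 0.910156, positive; keep [-1.5, -1.25]
z = -1.375 gives g = -0.6013, negative; keep [-1.375, -1.25]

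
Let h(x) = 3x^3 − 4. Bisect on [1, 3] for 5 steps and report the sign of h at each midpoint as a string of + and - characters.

++++-

x = 2 gives h = 20, positive; keep [1, 2]
x = 1.5 gives h = 6.125, positive; keep [1, 1.5]
x = 1.25 gives h = 1.859375, positive; keep [1, 1.25]
x = 1.125 gives h = 0.2715, positive; keep [1, 1.125]
x = 1.0625 gives h = -0.4016, negative; keep [1.0625, 1.125]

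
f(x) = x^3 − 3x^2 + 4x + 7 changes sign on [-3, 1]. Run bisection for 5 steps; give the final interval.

[-1, -0.875]

x = -1 gives f = -1, negative; keep [-1, 1]
x = 0 gives f = 7, positive; keep [-1, 0]
x = -0.5 gives f = 4.125, positive; keep [-1, -0.5]
x = -0.75 gives f = 1.8906, positive; keep [-1, -0.75]
x = -0.875 gives f = 0.5332, positive; keep [-1, -0.875]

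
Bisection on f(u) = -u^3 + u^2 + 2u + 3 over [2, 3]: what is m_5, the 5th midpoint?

u = 2.5 gives f = -1.375, negative; keep [2, 2.5]
u = 2.25 gives f = 1.171875, positive; keep [2.25, 2.5]
u = 2.375 gives f = -0.005859, negative; keep [2.25, 2.375]
u = 2.3125 gives f = 0.6062, positive; keep [2.3125, 2.375]
u = 2.34375 gives f = 0.3061, positive; keep [2.34375, 2.375]

2.34375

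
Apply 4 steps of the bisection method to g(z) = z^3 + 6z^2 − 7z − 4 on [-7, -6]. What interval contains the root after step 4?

[-6.9375, -6.875]

g(-6.5) = 20.375 > 0, so the root lies in [-7, -6.5]
g(-6.75) = 9.078125 > 0, so the root lies in [-7, -6.75]
g(-6.875) = 2.767578 > 0, so the root lies in [-7, -6.875]
g(-6.9375) = -0.5583 < 0, so the root lies in [-6.9375, -6.875]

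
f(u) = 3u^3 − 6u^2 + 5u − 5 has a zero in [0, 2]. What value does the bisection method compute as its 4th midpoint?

midpoint 1: f = -3 < 0 → [1, 2]
midpoint 1.5: f = -0.875 < 0 → [1.5, 2]
midpoint 1.75: f = 1.453125 > 0 → [1.5, 1.75]
midpoint 1.625: f = 0.1543 > 0 → [1.5, 1.625]

1.625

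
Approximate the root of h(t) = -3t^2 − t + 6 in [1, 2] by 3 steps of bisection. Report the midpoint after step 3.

h(1.5) = -2.25 < 0, so the root lies in [1, 1.5]
h(1.25) = 0.0625 > 0, so the root lies in [1.25, 1.5]
h(1.375) = -1.046875 < 0, so the root lies in [1.25, 1.375]

1.375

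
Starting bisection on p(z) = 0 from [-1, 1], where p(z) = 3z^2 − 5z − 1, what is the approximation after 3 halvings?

-0.25

m = 0, p(m) = -1 (−); new bracket [-1, 0]
m = -0.5, p(m) = 2.25 (+); new bracket [-0.5, 0]
m = -0.25, p(m) = 0.4375 (+); new bracket [-0.25, 0]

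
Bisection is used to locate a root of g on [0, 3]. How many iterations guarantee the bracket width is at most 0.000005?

20

Width after n steps is 3/2^n. Need 2^n ≥ 3/0.000005 = 600000.
2^19 = 524288 < 600000 ≤ 2^20 = 1048576, so n = 20.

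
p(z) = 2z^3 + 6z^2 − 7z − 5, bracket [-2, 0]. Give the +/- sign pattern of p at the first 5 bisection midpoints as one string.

midpoint -1: p = 6 > 0 → [-1, 0]
midpoint -0.5: p = -0.25 < 0 → [-1, -0.5]
midpoint -0.75: p = 2.78125 > 0 → [-0.75, -0.5]
midpoint -0.625: p = 1.2305 > 0 → [-0.625, -0.5]
midpoint -0.5625: p = 0.48 > 0 → [-0.5625, -0.5]

+-+++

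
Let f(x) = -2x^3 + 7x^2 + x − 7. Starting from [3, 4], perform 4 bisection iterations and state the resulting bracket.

m = 3.5, f(m) = -3.5 (−); new bracket [3, 3.5]
m = 3.25, f(m) = 1.53125 (+); new bracket [3.25, 3.5]
m = 3.375, f(m) = -0.777344 (−); new bracket [3.25, 3.375]
m = 3.3125, f(m) = 0.4272 (+); new bracket [3.3125, 3.375]

[3.3125, 3.375]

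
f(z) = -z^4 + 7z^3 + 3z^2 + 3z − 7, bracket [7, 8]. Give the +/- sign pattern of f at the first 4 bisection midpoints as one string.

-+++

f(7.5) = -26.6875 < 0, so the root lies in [7, 7.5]
f(7.25) = 77.167969 > 0, so the root lies in [7.25, 7.5]
f(7.375) = 27.872803 > 0, so the root lies in [7.375, 7.5]
f(7.4375) = 1.2673 > 0, so the root lies in [7.4375, 7.5]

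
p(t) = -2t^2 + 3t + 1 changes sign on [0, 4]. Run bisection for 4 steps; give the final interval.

p(2) = -1 < 0, so the root lies in [0, 2]
p(1) = 2 > 0, so the root lies in [1, 2]
p(1.5) = 1 > 0, so the root lies in [1.5, 2]
p(1.75) = 0.125 > 0, so the root lies in [1.75, 2]

[1.75, 2]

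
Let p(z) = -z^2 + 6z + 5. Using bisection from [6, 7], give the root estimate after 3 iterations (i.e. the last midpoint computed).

midpoint 6.5: p = 1.75 > 0 → [6.5, 7]
midpoint 6.75: p = -0.0625 < 0 → [6.5, 6.75]
midpoint 6.625: p = 0.859375 > 0 → [6.625, 6.75]

6.625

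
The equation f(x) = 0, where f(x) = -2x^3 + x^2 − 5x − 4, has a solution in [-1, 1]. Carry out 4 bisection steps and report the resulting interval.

f(0) = -4 < 0, so the root lies in [-1, 0]
f(-0.5) = -1 < 0, so the root lies in [-1, -0.5]
f(-0.75) = 1.15625 > 0, so the root lies in [-0.75, -0.5]
f(-0.625) = 0.0039 > 0, so the root lies in [-0.625, -0.5]

[-0.625, -0.5]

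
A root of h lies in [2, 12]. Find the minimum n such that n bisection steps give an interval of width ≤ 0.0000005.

Width after n steps is 10/2^n. Need 2^n ≥ 10/0.0000005 = 20000000.
2^24 = 16777216 < 20000000 ≤ 2^25 = 33554432, so n = 25.

25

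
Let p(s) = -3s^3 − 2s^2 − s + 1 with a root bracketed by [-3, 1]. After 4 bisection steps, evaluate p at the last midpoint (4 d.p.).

m = -1, p(m) = 3 (+); new bracket [-1, 1]
m = 0, p(m) = 1 (+); new bracket [0, 1]
m = 0.5, p(m) = -0.375 (−); new bracket [0, 0.5]
m = 0.25, p(m) = 0.5781 (+); new bracket [0.25, 0.5]

0.5781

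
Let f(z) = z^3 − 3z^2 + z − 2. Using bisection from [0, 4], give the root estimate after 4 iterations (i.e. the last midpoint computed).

2.75

midpoint 2: f = -4 < 0 → [2, 4]
midpoint 3: f = 1 > 0 → [2, 3]
midpoint 2.5: f = -2.625 < 0 → [2.5, 3]
midpoint 2.75: f = -1.1406 < 0 → [2.75, 3]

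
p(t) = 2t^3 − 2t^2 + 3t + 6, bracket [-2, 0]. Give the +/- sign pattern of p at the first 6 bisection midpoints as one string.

p(-1) = -1 < 0, so the root lies in [-1, 0]
p(-0.5) = 3.75 > 0, so the root lies in [-1, -0.5]
p(-0.75) = 1.78125 > 0, so the root lies in [-1, -0.75]
p(-0.875) = 0.5039 > 0, so the root lies in [-1, -0.875]
p(-0.9375) = -0.2183 < 0, so the root lies in [-0.9375, -0.875]
p(-0.90625) = 0.1501 > 0, so the root lies in [-0.9375, -0.90625]

-+++-+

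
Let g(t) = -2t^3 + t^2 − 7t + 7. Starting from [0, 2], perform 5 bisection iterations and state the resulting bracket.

midpoint 1: g = -1 < 0 → [0, 1]
midpoint 0.5: g = 3.5 > 0 → [0.5, 1]
midpoint 0.75: g = 1.46875 > 0 → [0.75, 1]
midpoint 0.875: g = 0.3008 > 0 → [0.875, 1]
midpoint 0.9375: g = -0.3315 < 0 → [0.875, 0.9375]

[0.875, 0.9375]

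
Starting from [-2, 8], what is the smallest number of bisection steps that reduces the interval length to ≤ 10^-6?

24

Width after n steps is 10/2^n. Need 2^n ≥ 10/10^-6 = 10000000.
2^23 = 8388608 < 10000000 ≤ 2^24 = 16777216, so n = 24.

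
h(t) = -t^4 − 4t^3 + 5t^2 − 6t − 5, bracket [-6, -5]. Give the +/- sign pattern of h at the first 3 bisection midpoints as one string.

midpoint -5.5: h = -70.3125 < 0 → [-5.5, -5]
midpoint -5.25: h = -16.566406 < 0 → [-5.25, -5]
midpoint -5.125: h = 5.640381 > 0 → [-5.25, -5.125]

--+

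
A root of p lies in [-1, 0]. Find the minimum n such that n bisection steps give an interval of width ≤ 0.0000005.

Width after n steps is 1/2^n. Need 2^n ≥ 1/0.0000005 = 2000000.
2^20 = 1048576 < 2000000 ≤ 2^21 = 2097152, so n = 21.

21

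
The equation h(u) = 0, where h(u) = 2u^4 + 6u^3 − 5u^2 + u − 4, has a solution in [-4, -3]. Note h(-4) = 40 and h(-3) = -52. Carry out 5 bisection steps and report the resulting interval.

midpoint -3.5: h = -25.875 < 0 → [-4, -3.5]
midpoint -3.75: h = 1.039062 > 0 → [-3.75, -3.5]
midpoint -3.625: h = -13.784668 < 0 → [-3.75, -3.625]
midpoint -3.6875: h = -6.7314 < 0 → [-3.75, -3.6875]
midpoint -3.71875: h = -2.938 < 0 → [-3.75, -3.71875]

[-3.75, -3.71875]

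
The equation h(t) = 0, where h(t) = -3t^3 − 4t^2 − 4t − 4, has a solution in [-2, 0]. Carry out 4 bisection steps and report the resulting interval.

[-1.25, -1.125]

h(-1) = -1 < 0, so the root lies in [-2, -1]
h(-1.5) = 3.125 > 0, so the root lies in [-1.5, -1]
h(-1.25) = 0.609375 > 0, so the root lies in [-1.25, -1]
h(-1.125) = -0.291 < 0, so the root lies in [-1.25, -1.125]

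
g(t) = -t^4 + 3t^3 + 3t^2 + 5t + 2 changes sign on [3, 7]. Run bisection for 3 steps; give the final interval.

[4, 4.5]

m = 5, g(m) = -148 (−); new bracket [3, 5]
m = 4, g(m) = 6 (+); new bracket [4, 5]
m = 4.5, g(m) = -51.4375 (−); new bracket [4, 4.5]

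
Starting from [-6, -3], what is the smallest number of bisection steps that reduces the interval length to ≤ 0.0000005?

23

Width after n steps is 3/2^n. Need 2^n ≥ 3/0.0000005 = 6000000.
2^22 = 4194304 < 6000000 ≤ 2^23 = 8388608, so n = 23.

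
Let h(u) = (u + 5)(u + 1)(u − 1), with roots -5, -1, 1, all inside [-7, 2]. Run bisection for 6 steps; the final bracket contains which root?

-5

h(-2.5) = 13.125 > 0, so the root lies in [-7, -2.5]
h(-4.75) = 5.390625 > 0, so the root lies in [-7, -4.75]
h(-5.875) = -29.326172 < 0, so the root lies in [-5.875, -4.75]
h(-5.3125) = -8.5071 < 0, so the root lies in [-5.3125, -4.75]
h(-5.03125) = -0.7598 < 0, so the root lies in [-5.03125, -4.75]
h(-4.890625) = 2.5067 > 0, so the root lies in [-5.03125, -4.890625]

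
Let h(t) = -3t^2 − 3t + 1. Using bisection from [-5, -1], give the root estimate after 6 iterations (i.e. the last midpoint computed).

t = -3 gives h = -17, negative; keep [-3, -1]
t = -2 gives h = -5, negative; keep [-2, -1]
t = -1.5 gives h = -1.25, negative; keep [-1.5, -1]
t = -1.25 gives h = 0.0625, positive; keep [-1.5, -1.25]
t = -1.375 gives h = -0.5469, negative; keep [-1.375, -1.25]
t = -1.3125 gives h = -0.2305, negative; keep [-1.3125, -1.25]

-1.3125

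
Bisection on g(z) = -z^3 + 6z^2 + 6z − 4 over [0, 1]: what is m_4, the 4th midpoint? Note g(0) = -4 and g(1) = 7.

0.4375

m = 0.5, g(m) = 0.375 (+); new bracket [0, 0.5]
m = 0.25, g(m) = -2.140625 (−); new bracket [0.25, 0.5]
m = 0.375, g(m) = -0.958984 (−); new bracket [0.375, 0.5]
m = 0.4375, g(m) = -0.3103 (−); new bracket [0.4375, 0.5]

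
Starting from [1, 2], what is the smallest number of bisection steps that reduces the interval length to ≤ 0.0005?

11

Width after n steps is 1/2^n. Need 2^n ≥ 1/0.0005 = 2000.
2^10 = 1024 < 2000 ≤ 2^11 = 2048, so n = 11.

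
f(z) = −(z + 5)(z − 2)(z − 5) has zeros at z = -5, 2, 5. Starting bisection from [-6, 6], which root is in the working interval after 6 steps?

z = 0 gives f = -50, negative; keep [-6, 0]
z = -3 gives f = -80, negative; keep [-6, -3]
z = -4.5 gives f = -30.875, negative; keep [-6, -4.5]
z = -5.25 gives f = 18.5781, positive; keep [-5.25, -4.5]
z = -4.875 gives f = -8.4863, negative; keep [-5.25, -4.875]
z = -5.0625 gives f = 4.4417, positive; keep [-5.0625, -4.875]

-5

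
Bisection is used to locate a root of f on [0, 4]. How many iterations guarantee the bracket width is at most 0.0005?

13

Width after n steps is 4/2^n. Need 2^n ≥ 4/0.0005 = 8000.
2^12 = 4096 < 8000 ≤ 2^13 = 8192, so n = 13.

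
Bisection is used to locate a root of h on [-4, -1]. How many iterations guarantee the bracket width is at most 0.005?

Width after n steps is 3/2^n. Need 2^n ≥ 3/0.005 = 600.
2^9 = 512 < 600 ≤ 2^10 = 1024, so n = 10.

10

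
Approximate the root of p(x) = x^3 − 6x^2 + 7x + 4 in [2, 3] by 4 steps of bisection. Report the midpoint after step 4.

m = 2.5, p(m) = -0.375 (−); new bracket [2, 2.5]
m = 2.25, p(m) = 0.765625 (+); new bracket [2.25, 2.5]
m = 2.375, p(m) = 0.177734 (+); new bracket [2.375, 2.5]
m = 2.4375, p(m) = -0.1038 (−); new bracket [2.375, 2.4375]

2.4375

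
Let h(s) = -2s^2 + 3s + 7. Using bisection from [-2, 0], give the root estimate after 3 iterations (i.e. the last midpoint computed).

h(-1) = 2 > 0, so the root lies in [-2, -1]
h(-1.5) = -2 < 0, so the root lies in [-1.5, -1]
h(-1.25) = 0.125 > 0, so the root lies in [-1.5, -1.25]

-1.25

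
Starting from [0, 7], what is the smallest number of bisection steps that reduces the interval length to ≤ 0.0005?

Width after n steps is 7/2^n. Need 2^n ≥ 7/0.0005 = 14000.
2^13 = 8192 < 14000 ≤ 2^14 = 16384, so n = 14.

14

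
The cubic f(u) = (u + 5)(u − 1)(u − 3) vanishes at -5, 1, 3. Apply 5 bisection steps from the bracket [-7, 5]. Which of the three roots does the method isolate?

-5

midpoint -1: f = 32 > 0 → [-7, -1]
midpoint -4: f = 35 > 0 → [-7, -4]
midpoint -5.5: f = -27.625 < 0 → [-5.5, -4]
midpoint -4.75: f = 11.1406 > 0 → [-5.5, -4.75]
midpoint -5.125: f = -6.2207 < 0 → [-5.125, -4.75]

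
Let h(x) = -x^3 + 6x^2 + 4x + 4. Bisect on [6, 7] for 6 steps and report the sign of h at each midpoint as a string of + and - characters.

+-++--

midpoint 6.5: h = 8.875 > 0 → [6.5, 7]
midpoint 6.75: h = -3.171875 < 0 → [6.5, 6.75]
midpoint 6.625: h = 3.068359 > 0 → [6.625, 6.75]
midpoint 6.6875: h = 0.0032 > 0 → [6.6875, 6.75]
midpoint 6.71875: h = -1.5705 < 0 → [6.6875, 6.71875]
midpoint 6.703125: h = -0.7802 < 0 → [6.6875, 6.703125]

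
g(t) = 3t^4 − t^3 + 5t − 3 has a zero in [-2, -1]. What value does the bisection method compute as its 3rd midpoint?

g(-1.5) = 8.0625 > 0, so the root lies in [-1.5, -1]
g(-1.25) = 0.027344 > 0, so the root lies in [-1.25, -1]
g(-1.125) = -2.395752 < 0, so the root lies in [-1.25, -1.125]

-1.125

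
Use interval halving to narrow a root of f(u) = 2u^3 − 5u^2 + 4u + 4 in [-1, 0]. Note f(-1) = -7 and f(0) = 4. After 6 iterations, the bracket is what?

f(-0.5) = 0.5 > 0, so the root lies in [-1, -0.5]
f(-0.75) = -2.65625 < 0, so the root lies in [-0.75, -0.5]
f(-0.625) = -0.941406 < 0, so the root lies in [-0.625, -0.5]
f(-0.5625) = -0.188 < 0, so the root lies in [-0.5625, -0.5]
f(-0.53125) = 0.164 > 0, so the root lies in [-0.5625, -0.53125]
f(-0.546875) = -0.01 < 0, so the root lies in [-0.546875, -0.53125]

[-0.546875, -0.53125]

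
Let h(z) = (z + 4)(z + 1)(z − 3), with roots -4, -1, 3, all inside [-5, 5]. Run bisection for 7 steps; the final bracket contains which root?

3

z = 0 gives h = -12, negative; keep [0, 5]
z = 2.5 gives h = -11.375, negative; keep [2.5, 5]
z = 3.75 gives h = 27.609375, positive; keep [2.5, 3.75]
z = 3.125 gives h = 3.6738, positive; keep [2.5, 3.125]
z = 2.8125 gives h = -4.8699, negative; keep [2.8125, 3.125]
z = 2.96875 gives h = -0.8643, negative; keep [2.96875, 3.125]
z = 3.046875 gives h = 1.3368, positive; keep [2.96875, 3.046875]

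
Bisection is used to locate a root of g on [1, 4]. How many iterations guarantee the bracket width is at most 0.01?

9

Width after n steps is 3/2^n. Need 2^n ≥ 3/0.01 = 300.
2^8 = 256 < 300 ≤ 2^9 = 512, so n = 9.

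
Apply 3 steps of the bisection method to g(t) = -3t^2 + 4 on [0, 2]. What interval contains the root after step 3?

[1, 1.25]

t = 1 gives g = 1, positive; keep [1, 2]
t = 1.5 gives g = -2.75, negative; keep [1, 1.5]
t = 1.25 gives g = -0.6875, negative; keep [1, 1.25]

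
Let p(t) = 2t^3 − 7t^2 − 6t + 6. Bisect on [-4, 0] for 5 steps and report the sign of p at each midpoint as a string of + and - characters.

-+--+

m = -2, p(m) = -26 (−); new bracket [-2, 0]
m = -1, p(m) = 3 (+); new bracket [-2, -1]
m = -1.5, p(m) = -7.5 (−); new bracket [-1.5, -1]
m = -1.25, p(m) = -1.3438 (−); new bracket [-1.25, -1]
m = -1.125, p(m) = 1.043 (+); new bracket [-1.25, -1.125]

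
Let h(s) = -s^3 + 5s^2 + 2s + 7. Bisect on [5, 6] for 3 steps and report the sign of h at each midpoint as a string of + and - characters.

midpoint 5.5: h = 2.875 > 0 → [5.5, 6]
midpoint 5.75: h = -6.296875 < 0 → [5.5, 5.75]
midpoint 5.625: h = -1.525391 < 0 → [5.5, 5.625]

+--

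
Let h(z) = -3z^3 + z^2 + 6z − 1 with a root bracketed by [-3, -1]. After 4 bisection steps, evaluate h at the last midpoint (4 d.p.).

0.4395

h(-2) = 15 > 0, so the root lies in [-2, -1]
h(-1.5) = 2.375 > 0, so the root lies in [-1.5, -1]
h(-1.25) = -1.078125 < 0, so the root lies in [-1.5, -1.25]
h(-1.375) = 0.4395 > 0, so the root lies in [-1.375, -1.25]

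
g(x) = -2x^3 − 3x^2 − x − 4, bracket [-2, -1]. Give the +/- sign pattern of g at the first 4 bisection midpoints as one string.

--+-

x = -1.5 gives g = -2.5, negative; keep [-2, -1.5]
x = -1.75 gives g = -0.71875, negative; keep [-2, -1.75]
x = -1.875 gives g = 0.511719, positive; keep [-1.875, -1.75]
x = -1.8125 gives g = -0.1343, negative; keep [-1.875, -1.8125]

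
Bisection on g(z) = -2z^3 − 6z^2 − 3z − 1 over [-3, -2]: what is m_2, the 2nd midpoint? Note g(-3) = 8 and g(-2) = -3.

-2.25

g(-2.5) = 0.25 > 0, so the root lies in [-2.5, -2]
g(-2.25) = -1.84375 < 0, so the root lies in [-2.5, -2.25]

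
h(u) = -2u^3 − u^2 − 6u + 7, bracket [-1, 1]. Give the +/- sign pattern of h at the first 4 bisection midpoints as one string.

+++-

u = 0 gives h = 7, positive; keep [0, 1]
u = 0.5 gives h = 3.5, positive; keep [0.5, 1]
u = 0.75 gives h = 1.09375, positive; keep [0.75, 1]
u = 0.875 gives h = -0.3555, negative; keep [0.75, 0.875]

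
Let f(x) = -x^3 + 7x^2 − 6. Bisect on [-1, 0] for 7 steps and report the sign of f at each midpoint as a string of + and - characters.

--+----

x = -0.5 gives f = -4.125, negative; keep [-1, -0.5]
x = -0.75 gives f = -1.640625, negative; keep [-1, -0.75]
x = -0.875 gives f = 0.029297, positive; keep [-0.875, -0.75]
x = -0.8125 gives f = -0.8425, negative; keep [-0.875, -0.8125]
x = -0.84375 gives f = -0.4159, negative; keep [-0.875, -0.84375]
x = -0.859375 gives f = -0.1957, negative; keep [-0.875, -0.859375]
x = -0.8671875 gives f = -0.0838, negative; keep [-0.875, -0.8671875]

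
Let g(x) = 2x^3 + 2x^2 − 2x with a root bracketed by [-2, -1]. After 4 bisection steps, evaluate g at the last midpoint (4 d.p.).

0.3784

m = -1.5, g(m) = 0.75 (+); new bracket [-2, -1.5]
m = -1.75, g(m) = -1.09375 (−); new bracket [-1.75, -1.5]
m = -1.625, g(m) = -0.050781 (−); new bracket [-1.625, -1.5]
m = -1.5625, g(m) = 0.3784 (+); new bracket [-1.625, -1.5625]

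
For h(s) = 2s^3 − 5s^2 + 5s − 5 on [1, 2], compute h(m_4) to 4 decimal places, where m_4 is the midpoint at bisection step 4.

0.4644

h(1.5) = -2 < 0, so the root lies in [1.5, 2]
h(1.75) = -0.84375 < 0, so the root lies in [1.75, 2]
h(1.875) = -0.019531 < 0, so the root lies in [1.875, 2]
h(1.9375) = 0.4644 > 0, so the root lies in [1.875, 1.9375]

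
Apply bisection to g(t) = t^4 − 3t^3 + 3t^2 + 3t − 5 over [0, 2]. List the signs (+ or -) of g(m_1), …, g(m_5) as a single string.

-++--

t = 1 gives g = -1, negative; keep [1, 2]
t = 1.5 gives g = 1.1875, positive; keep [1, 1.5]
t = 1.25 gives g = 0.019531, positive; keep [1, 1.25]
t = 1.125 gives g = -0.4978, negative; keep [1.125, 1.25]
t = 1.1875 gives g = -0.2422, negative; keep [1.1875, 1.25]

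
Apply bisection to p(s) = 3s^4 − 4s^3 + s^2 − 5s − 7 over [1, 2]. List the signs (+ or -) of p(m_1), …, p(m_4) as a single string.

m = 1.5, p(m) = -10.5625 (−); new bracket [1.5, 2]
m = 1.75, p(m) = -5.988281 (−); new bracket [1.75, 2]
m = 1.875, p(m) = -2.147705 (−); new bracket [1.875, 2]
m = 1.9375, p(m) = 0.2491 (+); new bracket [1.875, 1.9375]

---+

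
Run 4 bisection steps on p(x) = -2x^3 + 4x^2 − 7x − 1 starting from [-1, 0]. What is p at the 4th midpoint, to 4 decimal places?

0.4663

midpoint -0.5: p = 3.75 > 0 → [-0.5, 0]
midpoint -0.25: p = 1.03125 > 0 → [-0.25, 0]
midpoint -0.125: p = -0.058594 < 0 → [-0.25, -0.125]
midpoint -0.1875: p = 0.4663 > 0 → [-0.1875, -0.125]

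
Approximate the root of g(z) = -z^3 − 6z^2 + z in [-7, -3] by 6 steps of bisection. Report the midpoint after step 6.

-6.1875

midpoint -5: g = -30 < 0 → [-7, -5]
midpoint -6: g = -6 < 0 → [-7, -6]
midpoint -6.5: g = 14.625 > 0 → [-6.5, -6]
midpoint -6.25: g = 3.5156 > 0 → [-6.25, -6]
midpoint -6.125: g = -1.4355 < 0 → [-6.25, -6.125]
midpoint -6.1875: g = 0.991 > 0 → [-6.1875, -6.125]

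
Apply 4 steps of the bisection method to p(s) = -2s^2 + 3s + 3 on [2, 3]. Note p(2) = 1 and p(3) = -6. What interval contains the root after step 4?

[2.125, 2.1875]

midpoint 2.5: p = -2 < 0 → [2, 2.5]
midpoint 2.25: p = -0.375 < 0 → [2, 2.25]
midpoint 2.125: p = 0.34375 > 0 → [2.125, 2.25]
midpoint 2.1875: p = -0.0078 < 0 → [2.125, 2.1875]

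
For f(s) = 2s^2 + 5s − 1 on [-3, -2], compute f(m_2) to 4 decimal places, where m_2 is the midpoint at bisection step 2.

0.3750

midpoint -2.5: f = -1 < 0 → [-3, -2.5]
midpoint -2.75: f = 0.375 > 0 → [-2.75, -2.5]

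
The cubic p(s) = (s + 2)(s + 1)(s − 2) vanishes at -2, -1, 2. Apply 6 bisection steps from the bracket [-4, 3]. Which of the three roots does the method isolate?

2

midpoint -0.5: p = -1.875 < 0 → [-0.5, 3]
midpoint 1.25: p = -5.484375 < 0 → [1.25, 3]
midpoint 2.125: p = 1.611328 > 0 → [1.25, 2.125]
midpoint 1.6875: p = -3.0969 < 0 → [1.6875, 2.125]
midpoint 1.90625: p = -1.0643 < 0 → [1.90625, 2.125]
midpoint 2.015625: p = 0.1892 > 0 → [1.90625, 2.015625]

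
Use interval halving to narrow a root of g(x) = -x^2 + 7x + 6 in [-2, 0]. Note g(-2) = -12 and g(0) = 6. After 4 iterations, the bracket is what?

m = -1, g(m) = -2 (−); new bracket [-1, 0]
m = -0.5, g(m) = 2.25 (+); new bracket [-1, -0.5]
m = -0.75, g(m) = 0.1875 (+); new bracket [-1, -0.75]
m = -0.875, g(m) = -0.8906 (−); new bracket [-0.875, -0.75]

[-0.875, -0.75]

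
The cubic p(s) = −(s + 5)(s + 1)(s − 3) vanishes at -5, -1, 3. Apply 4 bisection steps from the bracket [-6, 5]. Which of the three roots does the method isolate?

m = -0.5, p(m) = 7.875 (+); new bracket [-0.5, 5]
m = 2.25, p(m) = 17.671875 (+); new bracket [2.25, 5]
m = 3.625, p(m) = -24.931641 (−); new bracket [2.25, 3.625]
m = 2.9375, p(m) = 1.9534 (+); new bracket [2.9375, 3.625]

3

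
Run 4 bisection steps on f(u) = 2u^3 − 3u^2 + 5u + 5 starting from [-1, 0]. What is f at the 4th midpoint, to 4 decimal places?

-0.5054

u = -0.5 gives f = 1.5, positive; keep [-1, -0.5]
u = -0.75 gives f = -1.28125, negative; keep [-0.75, -0.5]
u = -0.625 gives f = 0.214844, positive; keep [-0.75, -0.625]
u = -0.6875 gives f = -0.5054, negative; keep [-0.6875, -0.625]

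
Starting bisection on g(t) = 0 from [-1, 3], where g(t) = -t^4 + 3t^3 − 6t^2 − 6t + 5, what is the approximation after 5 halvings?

g(1) = -5 < 0, so the root lies in [-1, 1]
g(0) = 5 > 0, so the root lies in [0, 1]
g(0.5) = 0.8125 > 0, so the root lies in [0.5, 1]
g(0.75) = -1.9258 < 0, so the root lies in [0.5, 0.75]
g(0.625) = -0.5139 < 0, so the root lies in [0.5, 0.625]

0.625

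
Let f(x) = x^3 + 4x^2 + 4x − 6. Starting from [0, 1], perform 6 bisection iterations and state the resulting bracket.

[0.765625, 0.78125]

m = 0.5, f(m) = -2.875 (−); new bracket [0.5, 1]
m = 0.75, f(m) = -0.328125 (−); new bracket [0.75, 1]
m = 0.875, f(m) = 1.232422 (+); new bracket [0.75, 0.875]
m = 0.8125, f(m) = 0.427 (+); new bracket [0.75, 0.8125]
m = 0.78125, f(m) = 0.0432 (+); new bracket [0.75, 0.78125]
m = 0.765625, f(m) = -0.144 (−); new bracket [0.765625, 0.78125]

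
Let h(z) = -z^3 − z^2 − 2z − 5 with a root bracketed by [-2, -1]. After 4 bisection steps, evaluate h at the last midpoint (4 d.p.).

0.3328

h(-1.5) = -0.875 < 0, so the root lies in [-2, -1.5]
h(-1.75) = 0.796875 > 0, so the root lies in [-1.75, -1.5]
h(-1.625) = -0.099609 < 0, so the root lies in [-1.75, -1.625]
h(-1.6875) = 0.3328 > 0, so the root lies in [-1.6875, -1.625]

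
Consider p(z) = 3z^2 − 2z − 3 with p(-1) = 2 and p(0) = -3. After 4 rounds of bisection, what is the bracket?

[-0.75, -0.6875]

midpoint -0.5: p = -1.25 < 0 → [-1, -0.5]
midpoint -0.75: p = 0.1875 > 0 → [-0.75, -0.5]
midpoint -0.625: p = -0.578125 < 0 → [-0.75, -0.625]
midpoint -0.6875: p = -0.207 < 0 → [-0.75, -0.6875]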